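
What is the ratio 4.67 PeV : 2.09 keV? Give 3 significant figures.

2230000000000

(4.67 × 10¹⁵) / (2.09 × 10³) = 2.234 × 10¹²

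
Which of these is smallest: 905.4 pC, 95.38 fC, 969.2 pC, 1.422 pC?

905.4 pC = 0.0000000009054 C
95.38 fC = 0.00000000000009538 C
969.2 pC = 0.0000000009692 C
1.422 pC = 0.000000000001422 C

95.38 fC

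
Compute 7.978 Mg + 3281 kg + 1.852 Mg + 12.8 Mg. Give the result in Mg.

25.911 Mg

In Mg:
  7.978 Mg → 7.978
  3281 kg = 3281 × 10⁻³ Mg = 3.281
  1.852 Mg → 1.852
  12.8 Mg → 12.8
Sum: 7.978 + 3.281 + 1.852 + 12.8 = 25.911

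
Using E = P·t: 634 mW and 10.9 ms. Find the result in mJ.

634 × 10^-3 × 10.9 × 10^-3 = 6910.6 × 10^-6 J

6.9106 mJ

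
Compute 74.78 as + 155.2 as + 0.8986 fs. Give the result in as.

1128.58 as

In as:
  74.78 as → 74.78
  155.2 as → 155.2
  0.8986 fs = 0.8986e3 as = 898.6
Sum: 74.78 + 155.2 + 898.6 = 1128.58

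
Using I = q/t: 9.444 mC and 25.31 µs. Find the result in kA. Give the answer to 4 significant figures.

(9.444e-3) / (25.31e-6) = 0.373133e3 A

0.3731 kA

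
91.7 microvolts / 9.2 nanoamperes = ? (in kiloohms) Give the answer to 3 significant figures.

9.97 kiloohms

(91.7 × 10⁻⁶) / (9.2 × 10⁻⁹) = 9.9674 × 10³ Ω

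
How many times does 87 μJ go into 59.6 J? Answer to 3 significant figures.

(59.6) / (87e-6) = 0.6851e6

685000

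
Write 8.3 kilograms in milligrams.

kilo = 10^3, milli = 10^-3; factor is 10^6.
8.3 × 10^6 = 8300000

8300000 milligrams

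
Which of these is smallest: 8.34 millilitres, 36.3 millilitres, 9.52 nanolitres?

8.34 millilitres = 0.00834 litres
36.3 millilitres = 0.0363 litres
9.52 nanolitres = 0.00000000952 litres

9.52 nanolitres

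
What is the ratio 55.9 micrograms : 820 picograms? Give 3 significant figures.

(55.9e-6) / (820e-12) = 0.06817e6

68200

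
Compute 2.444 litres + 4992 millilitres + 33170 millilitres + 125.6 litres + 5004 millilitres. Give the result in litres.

171.21 litres

In litres:
  2.444 litres → 2.444
  4992 millilitres = 4992 × 10^-3 litres = 4.992
  33170 millilitres = 33170 × 10^-3 litres = 33.17
  125.6 litres → 125.6
  5004 millilitres = 5004 × 10^-3 litres = 5.004
Sum: 2.444 + 4.992 + 33.17 + 125.6 + 5.004 = 171.21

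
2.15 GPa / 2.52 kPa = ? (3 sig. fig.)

(2.15 × 10⁹) / (2.52 × 10³) = 0.8532 × 10⁶

853000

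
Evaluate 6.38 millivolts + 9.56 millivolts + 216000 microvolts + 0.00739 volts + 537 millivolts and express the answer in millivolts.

In millivolts:
  6.38 millivolts → 6.38
  9.56 millivolts → 9.56
  216000 microvolts = 216000 × 10⁻³ millivolts = 216
  0.00739 volts = 0.00739 × 10³ millivolts = 7.39
  537 millivolts → 537
Sum: 6.38 + 9.56 + 216 + 7.39 + 537 = 776.33

776.33 millivolts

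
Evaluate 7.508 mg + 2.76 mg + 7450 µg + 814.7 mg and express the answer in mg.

832.418 mg

In mg:
  7.508 mg → 7.508
  2.76 mg → 2.76
  7450 µg = 7450 × 10^-3 mg = 7.45
  814.7 mg → 814.7
Sum: 7.508 + 2.76 + 7.45 + 814.7 = 832.418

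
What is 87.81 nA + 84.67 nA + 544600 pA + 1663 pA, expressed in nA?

In nA:
  87.81 nA → 87.81
  84.67 nA → 84.67
  544600 pA = 544600e-3 nA = 544.6
  1663 pA = 1663e-3 nA = 1.663
Sum: 87.81 + 84.67 + 544.6 + 1.663 = 718.743

718.743 nA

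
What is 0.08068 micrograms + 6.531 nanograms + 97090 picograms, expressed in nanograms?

184.301 nanograms

In nanograms:
  0.08068 micrograms = 0.08068 × 10^3 nanograms = 80.68
  6.531 nanograms → 6.531
  97090 picograms = 97090 × 10^-3 nanograms = 97.09
Sum: 80.68 + 6.531 + 97.09 = 184.301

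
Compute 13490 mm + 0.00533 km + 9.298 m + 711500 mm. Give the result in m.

In m:
  13490 mm = 13490 × 10^-3 m = 13.49
  0.00533 km = 0.00533 × 10^3 m = 5.33
  9.298 m → 9.298
  711500 mm = 711500 × 10^-3 m = 711.5
Sum: 13.49 + 5.33 + 9.298 + 711.5 = 739.618

739.618 m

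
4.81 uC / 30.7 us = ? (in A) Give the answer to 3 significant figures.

(4.81 × 10^-6) / (30.7 × 10^-6) = 0.15668 A

0.157 A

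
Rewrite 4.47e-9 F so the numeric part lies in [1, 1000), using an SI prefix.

= 4.47e-9 F; 1e-9 is nano.

4.47 nF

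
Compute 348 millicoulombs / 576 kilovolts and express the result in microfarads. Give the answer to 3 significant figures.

0.604 microfarads

(348 × 10⁻³) / (576 × 10³) = 0.60417 × 10⁻⁶ F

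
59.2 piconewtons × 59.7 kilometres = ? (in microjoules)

59.2 × 10⁻¹² × 59.7 × 10³ = 3534.24 × 10⁻⁹ J

3.53424 microjoules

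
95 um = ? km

micro = 10^-6, kilo = 10^3; factor is 10^-9.
95 × 10^-9 = 0.000000095

0.000000095 km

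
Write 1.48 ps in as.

1480000 as

pico = 10^-12, atto = 10^-18; factor is 10^6.
1.48 × 10^6 = 1480000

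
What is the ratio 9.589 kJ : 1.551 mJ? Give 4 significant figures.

6182000

(9.589 × 10^3) / (1.551 × 10^-3) = 6.1825 × 10^6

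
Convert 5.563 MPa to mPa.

mega = 10^6, milli = 10^-3; factor is 10^9.
5.563 × 10^9 = 5563000000

5563000000 mPa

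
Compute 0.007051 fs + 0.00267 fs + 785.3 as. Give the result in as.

In as:
  0.007051 fs = 0.007051 × 10³ as = 7.051
  0.00267 fs = 0.00267 × 10³ as = 2.67
  785.3 as → 785.3
Sum: 7.051 + 2.67 + 785.3 = 795.021

795.021 as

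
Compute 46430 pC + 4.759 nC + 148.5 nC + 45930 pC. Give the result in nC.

In nC:
  46430 pC = 46430e-3 nC = 46.43
  4.759 nC → 4.759
  148.5 nC → 148.5
  45930 pC = 45930e-3 nC = 45.93
Sum: 46.43 + 4.759 + 148.5 + 45.93 = 245.619

245.619 nC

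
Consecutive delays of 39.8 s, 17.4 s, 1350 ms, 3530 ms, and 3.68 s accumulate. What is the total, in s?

In s:
  39.8 s → 39.8
  17.4 s → 17.4
  1350 ms = 1350 × 10⁻³ s = 1.35
  3530 ms = 3530 × 10⁻³ s = 3.53
  3.68 s → 3.68
Sum: 39.8 + 17.4 + 1.35 + 3.53 + 3.68 = 65.76

65.76 s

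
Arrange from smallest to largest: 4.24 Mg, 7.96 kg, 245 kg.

7.96 kg < 245 kg < 4.24 Mg

4.24 Mg = 4240000 g
7.96 kg = 7960 g
245 kg = 245000 g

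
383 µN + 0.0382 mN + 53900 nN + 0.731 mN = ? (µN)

In µN:
  383 µN → 383
  0.0382 mN = 0.0382 × 10^3 µN = 38.2
  53900 nN = 53900 × 10^-3 µN = 53.9
  0.731 mN = 0.731 × 10^3 µN = 731
Sum: 383 + 38.2 + 53.9 + 731 = 1206.1

1206.1 µN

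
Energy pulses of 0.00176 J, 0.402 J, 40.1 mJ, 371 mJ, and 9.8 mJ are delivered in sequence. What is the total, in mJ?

In mJ:
  0.00176 J = 0.00176 × 10³ mJ = 1.76
  0.402 J = 0.402 × 10³ mJ = 402
  40.1 mJ → 40.1
  371 mJ → 371
  9.8 mJ → 9.8
Sum: 1.76 + 402 + 40.1 + 371 + 9.8 = 824.66

824.66 mJ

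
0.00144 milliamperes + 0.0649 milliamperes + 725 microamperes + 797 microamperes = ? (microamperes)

1588.34 microamperes

In microamperes:
  0.00144 milliamperes = 0.00144e3 microamperes = 1.44
  0.0649 milliamperes = 0.0649e3 microamperes = 64.9
  725 microamperes → 725
  797 microamperes → 797
Sum: 1.44 + 64.9 + 725 + 797 = 1588.34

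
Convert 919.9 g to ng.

919900000000 ng

(no prefix) = 1e0, nano = 1e-9; factor is 1e9.
919.9 × 1e9 = 919900000000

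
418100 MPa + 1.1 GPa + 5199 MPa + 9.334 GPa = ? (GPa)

433.733 GPa

In GPa:
  418100 MPa = 418100 × 10⁻³ GPa = 418.1
  1.1 GPa → 1.1
  5199 MPa = 5199 × 10⁻³ GPa = 5.199
  9.334 GPa → 9.334
Sum: 418.1 + 1.1 + 5.199 + 9.334 = 433.733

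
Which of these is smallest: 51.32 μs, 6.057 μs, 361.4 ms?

6.057 μs

51.32 μs = 0.00005132 s
6.057 μs = 0.000006057 s
361.4 ms = 0.3614 s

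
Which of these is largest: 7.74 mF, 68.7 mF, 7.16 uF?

68.7 mF

7.74 mF = 0.00774 F
68.7 mF = 0.0687 F
7.16 uF = 0.00000716 F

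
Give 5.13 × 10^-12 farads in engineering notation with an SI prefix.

= 5.13 × 10^-12 farads; 10^-12 is pico.

5.13 picofarads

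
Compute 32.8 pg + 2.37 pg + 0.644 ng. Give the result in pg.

In pg:
  32.8 pg → 32.8
  2.37 pg → 2.37
  0.644 ng = 0.644e3 pg = 644
Sum: 32.8 + 2.37 + 644 = 679.17

679.17 pg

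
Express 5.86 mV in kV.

0.00000586 kV

milli = 1e-3, kilo = 1e3; factor is 1e-6.
5.86 × 1e-6 = 0.00000586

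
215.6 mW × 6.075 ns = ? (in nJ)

215.6e-3 × 6.075e-9 = 1309.77e-12 J

1.30977 nJ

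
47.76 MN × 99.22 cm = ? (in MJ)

47.76 × 10^6 × 99.22 × 10^-2 = 4738.7472 × 10^4 J

47.387472 MJ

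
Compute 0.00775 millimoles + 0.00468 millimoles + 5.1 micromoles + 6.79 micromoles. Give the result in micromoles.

24.32 micromoles

In micromoles:
  0.00775 millimoles = 0.00775 × 10³ micromoles = 7.75
  0.00468 millimoles = 0.00468 × 10³ micromoles = 4.68
  5.1 micromoles → 5.1
  6.79 micromoles → 6.79
Sum: 7.75 + 4.68 + 5.1 + 6.79 = 24.32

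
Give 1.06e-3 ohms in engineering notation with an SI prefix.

1.06 milliohms

= 1.06e-3 ohms; 1e-3 is milli.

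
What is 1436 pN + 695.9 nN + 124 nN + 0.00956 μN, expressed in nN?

830.896 nN

In nN:
  1436 pN = 1436 × 10^-3 nN = 1.436
  695.9 nN → 695.9
  124 nN → 124
  0.00956 μN = 0.00956 × 10^3 nN = 9.56
Sum: 1.436 + 695.9 + 124 + 9.56 = 830.896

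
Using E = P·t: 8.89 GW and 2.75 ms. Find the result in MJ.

24.4475 MJ

8.89 × 10⁹ × 2.75 × 10⁻³ = 24.4475 × 10⁶ J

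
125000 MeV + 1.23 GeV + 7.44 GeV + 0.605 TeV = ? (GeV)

738.67 GeV

In GeV:
  125000 MeV = 125000 × 10⁻³ GeV = 125
  1.23 GeV → 1.23
  7.44 GeV → 7.44
  0.605 TeV = 0.605 × 10³ GeV = 605
Sum: 125 + 1.23 + 7.44 + 605 = 738.67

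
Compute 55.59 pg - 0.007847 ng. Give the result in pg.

47.743 pg

In pg:
  55.59 pg → 55.59
  0.007847 ng = 0.007847e3 pg = 7.847
Difference: 55.59 - 7.847 = 47.743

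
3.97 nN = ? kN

0.00000000000397 kN

nano = 10⁻⁹, kilo = 10³; factor is 10⁻¹².
3.97 × 10⁻¹² = 0.00000000000397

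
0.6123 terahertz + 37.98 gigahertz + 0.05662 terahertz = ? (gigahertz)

706.9 gigahertz

In gigahertz:
  0.6123 terahertz = 0.6123 × 10³ gigahertz = 612.3
  37.98 gigahertz → 37.98
  0.05662 terahertz = 0.05662 × 10³ gigahertz = 56.62
Sum: 612.3 + 37.98 + 56.62 = 706.9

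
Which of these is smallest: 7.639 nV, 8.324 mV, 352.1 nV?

7.639 nV = 0.000000007639 V
8.324 mV = 0.008324 V
352.1 nV = 0.0000003521 V

7.639 nV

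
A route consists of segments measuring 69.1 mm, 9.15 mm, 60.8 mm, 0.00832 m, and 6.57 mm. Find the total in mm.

153.94 mm

In mm:
  69.1 mm → 69.1
  9.15 mm → 9.15
  60.8 mm → 60.8
  0.00832 m = 0.00832e3 mm = 8.32
  6.57 mm → 6.57
Sum: 69.1 + 9.15 + 60.8 + 8.32 + 6.57 = 153.94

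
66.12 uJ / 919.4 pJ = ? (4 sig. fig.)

(66.12 × 10^-6) / (919.4 × 10^-12) = 0.071916 × 10^6

71920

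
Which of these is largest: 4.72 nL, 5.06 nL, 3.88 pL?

5.06 nL

4.72 nL = 0.00000000472 L
5.06 nL = 0.00000000506 L
3.88 pL = 0.00000000000388 L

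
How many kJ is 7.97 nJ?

0.00000000000797 kJ

nano = 10^-9, kilo = 10^3; factor is 10^-12.
7.97 × 10^-12 = 0.00000000000797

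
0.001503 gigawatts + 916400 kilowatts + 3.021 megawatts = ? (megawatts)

920.924 megawatts

In megawatts:
  0.001503 gigawatts = 0.001503e3 megawatts = 1.503
  916400 kilowatts = 916400e-3 megawatts = 916.4
  3.021 megawatts → 3.021
Sum: 1.503 + 916.4 + 3.021 = 920.924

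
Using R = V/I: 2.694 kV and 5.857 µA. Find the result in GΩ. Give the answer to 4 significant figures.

0.4600 GΩ

(2.694 × 10³) / (5.857 × 10⁻⁶) = 0.459962 × 10⁹ Ω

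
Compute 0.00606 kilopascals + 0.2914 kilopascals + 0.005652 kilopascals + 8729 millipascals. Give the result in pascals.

In pascals:
  0.00606 kilopascals = 0.00606 × 10³ pascals = 6.06
  0.2914 kilopascals = 0.2914 × 10³ pascals = 291.4
  0.005652 kilopascals = 0.005652 × 10³ pascals = 5.652
  8729 millipascals = 8729 × 10⁻³ pascals = 8.729
Sum: 6.06 + 291.4 + 5.652 + 8.729 = 311.841

311.841 pascals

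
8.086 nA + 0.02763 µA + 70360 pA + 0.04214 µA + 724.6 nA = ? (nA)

In nA:
  8.086 nA → 8.086
  0.02763 µA = 0.02763 × 10³ nA = 27.63
  70360 pA = 70360 × 10⁻³ nA = 70.36
  0.04214 µA = 0.04214 × 10³ nA = 42.14
  724.6 nA → 724.6
Sum: 8.086 + 27.63 + 70.36 + 42.14 + 724.6 = 872.816

872.816 nA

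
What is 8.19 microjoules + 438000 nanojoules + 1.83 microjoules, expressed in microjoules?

448.02 microjoules

In microjoules:
  8.19 microjoules → 8.19
  438000 nanojoules = 438000 × 10^-3 microjoules = 438
  1.83 microjoules → 1.83
Sum: 8.19 + 438 + 1.83 = 448.02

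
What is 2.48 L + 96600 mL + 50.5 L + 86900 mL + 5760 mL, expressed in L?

242.24 L

In L:
  2.48 L → 2.48
  96600 mL = 96600 × 10⁻³ L = 96.6
  50.5 L → 50.5
  86900 mL = 86900 × 10⁻³ L = 86.9
  5760 mL = 5760 × 10⁻³ L = 5.76
Sum: 2.48 + 96.6 + 50.5 + 86.9 + 5.76 = 242.24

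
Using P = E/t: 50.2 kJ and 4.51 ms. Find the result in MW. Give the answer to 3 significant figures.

11.1 MW

(50.2 × 10³) / (4.51 × 10⁻³) = 11.131 × 10⁶ W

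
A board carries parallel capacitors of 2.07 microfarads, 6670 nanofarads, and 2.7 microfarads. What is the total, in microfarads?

11.44 microfarads

In microfarads:
  2.07 microfarads → 2.07
  6670 nanofarads = 6670e-3 microfarads = 6.67
  2.7 microfarads → 2.7
Sum: 2.07 + 6.67 + 2.7 = 11.44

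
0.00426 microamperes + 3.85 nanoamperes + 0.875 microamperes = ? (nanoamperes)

In nanoamperes:
  0.00426 microamperes = 0.00426 × 10^3 nanoamperes = 4.26
  3.85 nanoamperes → 3.85
  0.875 microamperes = 0.875 × 10^3 nanoamperes = 875
Sum: 4.26 + 3.85 + 875 = 883.11

883.11 nanoamperes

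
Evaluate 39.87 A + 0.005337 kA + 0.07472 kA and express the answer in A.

In A:
  39.87 A → 39.87
  0.005337 kA = 0.005337 × 10^3 A = 5.337
  0.07472 kA = 0.07472 × 10^3 A = 74.72
Sum: 39.87 + 5.337 + 74.72 = 119.927

119.927 A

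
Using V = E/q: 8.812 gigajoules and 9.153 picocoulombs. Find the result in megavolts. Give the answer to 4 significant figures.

(8.812 × 10^9) / (9.153 × 10^-12) = 0.962744 × 10^21 V

962700000000000 megavolts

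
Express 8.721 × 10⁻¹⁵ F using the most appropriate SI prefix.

= 8.721 × 10⁻¹⁵ F; 10⁻¹⁵ is femto.

8.721 fF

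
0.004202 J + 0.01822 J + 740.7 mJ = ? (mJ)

In mJ:
  0.004202 J = 0.004202e3 mJ = 4.202
  0.01822 J = 0.01822e3 mJ = 18.22
  740.7 mJ → 740.7
Sum: 4.202 + 18.22 + 740.7 = 763.122

763.122 mJ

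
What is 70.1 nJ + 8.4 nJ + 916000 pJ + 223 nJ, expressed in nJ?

In nJ:
  70.1 nJ → 70.1
  8.4 nJ → 8.4
  916000 pJ = 916000 × 10^-3 nJ = 916
  223 nJ → 223
Sum: 70.1 + 8.4 + 916 + 223 = 1217.5

1217.5 nJ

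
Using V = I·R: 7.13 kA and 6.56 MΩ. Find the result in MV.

46772.8 MV

7.13 × 10^3 × 6.56 × 10^6 = 46.7728 × 10^9 V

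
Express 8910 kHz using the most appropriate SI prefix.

= 8.91 × 10^6 Hz; 10^6 is mega.

8.91 MHz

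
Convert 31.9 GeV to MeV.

giga = 1e9, mega = 1e6; factor is 1e3.
31.9 × 1e3 = 31900

31900 MeV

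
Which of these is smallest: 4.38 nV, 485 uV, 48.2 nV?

4.38 nV = 0.00000000438 V
485 uV = 0.000485 V
48.2 nV = 0.0000000482 V

4.38 nV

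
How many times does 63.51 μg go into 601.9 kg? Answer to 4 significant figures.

(601.9 × 10^3) / (63.51 × 10^-6) = 9.4772 × 10^9

9477000000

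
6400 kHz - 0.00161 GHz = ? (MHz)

In MHz:
  6400 kHz = 6400e-3 MHz = 6.4
  0.00161 GHz = 0.00161e3 MHz = 1.61
Difference: 6.4 - 1.61 = 4.79

4.79 MHz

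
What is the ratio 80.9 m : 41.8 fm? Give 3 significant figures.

(80.9) / (41.8e-15) = 1.935e15

1940000000000000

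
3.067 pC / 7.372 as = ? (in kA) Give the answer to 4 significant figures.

416.0 kA

(3.067 × 10⁻¹²) / (7.372 × 10⁻¹⁸) = 0.416034 × 10⁶ A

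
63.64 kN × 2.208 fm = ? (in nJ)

0.14051712 nJ

63.64 × 10^3 × 2.208 × 10^-15 = 140.51712 × 10^-12 J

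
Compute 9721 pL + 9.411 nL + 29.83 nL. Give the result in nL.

48.962 nL

In nL:
  9721 pL = 9721 × 10⁻³ nL = 9.721
  9.411 nL → 9.411
  29.83 nL → 29.83
Sum: 9.721 + 9.411 + 29.83 = 48.962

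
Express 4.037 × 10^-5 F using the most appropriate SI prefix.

= 40.37 × 10^-6 F; 10^-6 is micro.

40.37 uF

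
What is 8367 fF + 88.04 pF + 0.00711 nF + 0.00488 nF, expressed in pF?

108.397 pF

In pF:
  8367 fF = 8367e-3 pF = 8.367
  88.04 pF → 88.04
  0.00711 nF = 0.00711e3 pF = 7.11
  0.00488 nF = 0.00488e3 pF = 4.88
Sum: 8.367 + 88.04 + 7.11 + 4.88 = 108.397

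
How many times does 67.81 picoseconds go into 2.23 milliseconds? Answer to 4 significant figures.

(2.23 × 10^-3) / (67.81 × 10^-12) = 0.032886 × 10^9

32890000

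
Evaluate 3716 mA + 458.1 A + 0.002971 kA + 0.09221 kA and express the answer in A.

556.997 A

In A:
  3716 mA = 3716 × 10^-3 A = 3.716
  458.1 A → 458.1
  0.002971 kA = 0.002971 × 10^3 A = 2.971
  0.09221 kA = 0.09221 × 10^3 A = 92.21
Sum: 3.716 + 458.1 + 2.971 + 92.21 = 556.997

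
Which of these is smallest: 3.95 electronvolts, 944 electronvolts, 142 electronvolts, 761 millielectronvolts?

3.95 electronvolts = 3.95 electronvolts
944 electronvolts = 944 electronvolts
142 electronvolts = 142 electronvolts
761 millielectronvolts = 0.761 electronvolts

761 millielectronvolts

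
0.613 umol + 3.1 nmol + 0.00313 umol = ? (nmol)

In nmol:
  0.613 umol = 0.613e3 nmol = 613
  3.1 nmol → 3.1
  0.00313 umol = 0.00313e3 nmol = 3.13
Sum: 613 + 3.1 + 3.13 = 619.23

619.23 nmol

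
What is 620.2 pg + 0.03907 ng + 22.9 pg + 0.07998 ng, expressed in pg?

762.15 pg

In pg:
  620.2 pg → 620.2
  0.03907 ng = 0.03907e3 pg = 39.07
  22.9 pg → 22.9
  0.07998 ng = 0.07998e3 pg = 79.98
Sum: 620.2 + 39.07 + 22.9 + 79.98 = 762.15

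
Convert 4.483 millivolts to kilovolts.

milli = 10^-3, kilo = 10^3; factor is 10^-6.
4.483 × 10^-6 = 0.000004483

0.000004483 kilovolts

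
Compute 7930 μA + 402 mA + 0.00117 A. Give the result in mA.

411.1 mA

In mA:
  7930 μA = 7930e-3 mA = 7.93
  402 mA → 402
  0.00117 A = 0.00117e3 mA = 1.17
Sum: 7.93 + 402 + 1.17 = 411.1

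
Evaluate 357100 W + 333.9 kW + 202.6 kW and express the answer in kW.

893.6 kW

In kW:
  357100 W = 357100e-3 kW = 357.1
  333.9 kW → 333.9
  202.6 kW → 202.6
Sum: 357.1 + 333.9 + 202.6 = 893.6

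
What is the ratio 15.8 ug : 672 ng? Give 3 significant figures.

(15.8 × 10⁻⁶) / (672 × 10⁻⁹) = 0.02351 × 10³

23.5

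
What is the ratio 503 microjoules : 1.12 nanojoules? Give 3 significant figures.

(503e-6) / (1.12e-9) = 449.1e3

449000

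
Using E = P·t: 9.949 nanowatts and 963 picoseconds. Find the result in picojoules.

0.000009580887 picojoules

9.949 × 10⁻⁹ × 963 × 10⁻¹² = 9580.887 × 10⁻²¹ J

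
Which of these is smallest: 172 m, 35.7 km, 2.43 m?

172 m = 172 m
35.7 km = 35700 m
2.43 m = 2.43 m

2.43 m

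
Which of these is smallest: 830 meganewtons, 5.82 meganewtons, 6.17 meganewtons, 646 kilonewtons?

830 meganewtons = 830000000 newtons
5.82 meganewtons = 5820000 newtons
6.17 meganewtons = 6170000 newtons
646 kilonewtons = 646000 newtons

646 kilonewtons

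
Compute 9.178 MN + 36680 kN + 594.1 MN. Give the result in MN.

639.958 MN

In MN:
  9.178 MN → 9.178
  36680 kN = 36680 × 10⁻³ MN = 36.68
  594.1 MN → 594.1
Sum: 9.178 + 36.68 + 594.1 = 639.958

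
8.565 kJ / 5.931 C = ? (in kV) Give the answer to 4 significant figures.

1.444 kV

(8.565e3) / (5.931) = 1.44411e3 V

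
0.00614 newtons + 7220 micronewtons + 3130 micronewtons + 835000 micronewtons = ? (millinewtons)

In millinewtons:
  0.00614 newtons = 0.00614 × 10³ millinewtons = 6.14
  7220 micronewtons = 7220 × 10⁻³ millinewtons = 7.22
  3130 micronewtons = 3130 × 10⁻³ millinewtons = 3.13
  835000 micronewtons = 835000 × 10⁻³ millinewtons = 835
Sum: 6.14 + 7.22 + 3.13 + 835 = 851.49

851.49 millinewtons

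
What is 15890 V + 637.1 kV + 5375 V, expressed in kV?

658.365 kV

In kV:
  15890 V = 15890 × 10^-3 kV = 15.89
  637.1 kV → 637.1
  5375 V = 5375 × 10^-3 kV = 5.375
Sum: 15.89 + 637.1 + 5.375 = 658.365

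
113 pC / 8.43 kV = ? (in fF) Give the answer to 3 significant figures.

(113e-12) / (8.43e3) = 13.405e-15 F

13.4 fF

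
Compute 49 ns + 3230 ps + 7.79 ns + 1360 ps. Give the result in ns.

61.38 ns

In ns:
  49 ns → 49
  3230 ps = 3230e-3 ns = 3.23
  7.79 ns → 7.79
  1360 ps = 1360e-3 ns = 1.36
Sum: 49 + 3.23 + 7.79 + 1.36 = 61.38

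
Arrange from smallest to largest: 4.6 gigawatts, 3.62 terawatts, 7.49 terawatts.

4.6 gigawatts = 4600000000 watts
3.62 terawatts = 3620000000000 watts
7.49 terawatts = 7490000000000 watts

4.6 gigawatts < 3.62 terawatts < 7.49 terawatts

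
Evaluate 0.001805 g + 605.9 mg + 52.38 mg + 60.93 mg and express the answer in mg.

721.015 mg

In mg:
  0.001805 g = 0.001805 × 10^3 mg = 1.805
  605.9 mg → 605.9
  52.38 mg → 52.38
  60.93 mg → 60.93
Sum: 1.805 + 605.9 + 52.38 + 60.93 = 721.015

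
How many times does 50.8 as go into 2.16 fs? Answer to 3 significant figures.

42.5

(2.16e-15) / (50.8e-18) = 0.04252e3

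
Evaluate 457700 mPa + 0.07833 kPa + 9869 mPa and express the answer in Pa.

545.899 Pa

In Pa:
  457700 mPa = 457700 × 10⁻³ Pa = 457.7
  0.07833 kPa = 0.07833 × 10³ Pa = 78.33
  9869 mPa = 9869 × 10⁻³ Pa = 9.869
Sum: 457.7 + 78.33 + 9.869 = 545.899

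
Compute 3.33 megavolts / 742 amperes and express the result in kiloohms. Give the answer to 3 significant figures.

(3.33 × 10^6) / (742) = 0.0044879 × 10^6 Ω

4.49 kiloohms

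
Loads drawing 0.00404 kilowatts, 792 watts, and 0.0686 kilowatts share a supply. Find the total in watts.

In watts:
  0.00404 kilowatts = 0.00404e3 watts = 4.04
  792 watts → 792
  0.0686 kilowatts = 0.0686e3 watts = 68.6
Sum: 4.04 + 792 + 68.6 = 864.64

864.64 watts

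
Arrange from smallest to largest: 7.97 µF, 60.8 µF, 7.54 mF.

7.97 µF < 60.8 µF < 7.54 mF

7.97 µF = 0.00000797 F
60.8 µF = 0.0000608 F
7.54 mF = 0.00754 F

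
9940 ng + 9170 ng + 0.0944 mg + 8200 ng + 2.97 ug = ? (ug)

In ug:
  9940 ng = 9940e-3 ug = 9.94
  9170 ng = 9170e-3 ug = 9.17
  0.0944 mg = 0.0944e3 ug = 94.4
  8200 ng = 8200e-3 ug = 8.2
  2.97 ug → 2.97
Sum: 9.94 + 9.17 + 94.4 + 8.2 + 2.97 = 124.68

124.68 ug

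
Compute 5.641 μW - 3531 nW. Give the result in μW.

In μW:
  5.641 μW → 5.641
  3531 nW = 3531e-3 μW = 3.531
Difference: 5.641 - 3.531 = 2.11

2.11 μW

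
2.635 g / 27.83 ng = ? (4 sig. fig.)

94680000

(2.635) / (27.83 × 10⁻⁹) = 0.094682 × 10⁹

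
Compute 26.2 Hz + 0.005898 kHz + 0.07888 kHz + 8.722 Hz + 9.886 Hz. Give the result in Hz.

129.586 Hz

In Hz:
  26.2 Hz → 26.2
  0.005898 kHz = 0.005898 × 10³ Hz = 5.898
  0.07888 kHz = 0.07888 × 10³ Hz = 78.88
  8.722 Hz → 8.722
  9.886 Hz → 9.886
Sum: 26.2 + 5.898 + 78.88 + 8.722 + 9.886 = 129.586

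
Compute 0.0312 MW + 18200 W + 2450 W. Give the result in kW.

In kW:
  0.0312 MW = 0.0312 × 10³ kW = 31.2
  18200 W = 18200 × 10⁻³ kW = 18.2
  2450 W = 2450 × 10⁻³ kW = 2.45
Sum: 31.2 + 18.2 + 2.45 = 51.85

51.85 kW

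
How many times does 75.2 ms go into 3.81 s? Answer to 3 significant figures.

50.7

(3.81) / (75.2e-3) = 0.05066e3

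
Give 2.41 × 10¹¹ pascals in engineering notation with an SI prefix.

= 241 × 10⁹ pascals; 10⁹ is giga.

241 gigapascals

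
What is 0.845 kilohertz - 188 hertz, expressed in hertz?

In hertz:
  0.845 kilohertz = 0.845 × 10^3 hertz = 845
  188 hertz → 188
Difference: 845 - 188 = 657

657 hertz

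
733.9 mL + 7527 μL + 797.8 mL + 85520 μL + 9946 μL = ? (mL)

In mL:
  733.9 mL → 733.9
  7527 μL = 7527 × 10^-3 mL = 7.527
  797.8 mL → 797.8
  85520 μL = 85520 × 10^-3 mL = 85.52
  9946 μL = 9946 × 10^-3 mL = 9.946
Sum: 733.9 + 7.527 + 797.8 + 85.52 + 9.946 = 1634.693

1634.693 mL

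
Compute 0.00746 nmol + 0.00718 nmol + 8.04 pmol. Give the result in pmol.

In pmol:
  0.00746 nmol = 0.00746 × 10^3 pmol = 7.46
  0.00718 nmol = 0.00718 × 10^3 pmol = 7.18
  8.04 pmol → 8.04
Sum: 7.46 + 7.18 + 8.04 = 22.68

22.68 pmol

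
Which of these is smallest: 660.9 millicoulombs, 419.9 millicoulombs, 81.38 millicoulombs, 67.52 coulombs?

660.9 millicoulombs = 0.6609 coulombs
419.9 millicoulombs = 0.4199 coulombs
81.38 millicoulombs = 0.08138 coulombs
67.52 coulombs = 67.52 coulombs

81.38 millicoulombs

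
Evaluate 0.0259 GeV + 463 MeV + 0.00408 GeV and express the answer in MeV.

492.98 MeV

In MeV:
  0.0259 GeV = 0.0259 × 10³ MeV = 25.9
  463 MeV → 463
  0.00408 GeV = 0.00408 × 10³ MeV = 4.08
Sum: 25.9 + 463 + 4.08 = 492.98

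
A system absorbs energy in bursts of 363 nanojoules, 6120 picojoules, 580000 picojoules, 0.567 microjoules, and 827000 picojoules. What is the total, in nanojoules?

2343.12 nanojoules

In nanojoules:
  363 nanojoules → 363
  6120 picojoules = 6120e-3 nanojoules = 6.12
  580000 picojoules = 580000e-3 nanojoules = 580
  0.567 microjoules = 0.567e3 nanojoules = 567
  827000 picojoules = 827000e-3 nanojoules = 827
Sum: 363 + 6.12 + 580 + 567 + 827 = 2343.12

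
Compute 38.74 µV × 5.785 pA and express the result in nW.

38.74 × 10^-6 × 5.785 × 10^-12 = 224.1109 × 10^-18 W

0.0000002241109 nW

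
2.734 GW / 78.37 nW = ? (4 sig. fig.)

(2.734 × 10^9) / (78.37 × 10^-9) = 0.034886 × 10^18

34890000000000000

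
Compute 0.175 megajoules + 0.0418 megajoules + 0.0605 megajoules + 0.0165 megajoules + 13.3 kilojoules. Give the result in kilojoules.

In kilojoules:
  0.175 megajoules = 0.175 × 10^3 kilojoules = 175
  0.0418 megajoules = 0.0418 × 10^3 kilojoules = 41.8
  0.0605 megajoules = 0.0605 × 10^3 kilojoules = 60.5
  0.0165 megajoules = 0.0165 × 10^3 kilojoules = 16.5
  13.3 kilojoules → 13.3
Sum: 175 + 41.8 + 60.5 + 16.5 + 13.3 = 307.1

307.1 kilojoules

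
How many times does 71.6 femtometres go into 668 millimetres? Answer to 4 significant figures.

(668e-3) / (71.6e-15) = 9.3296e12

9330000000000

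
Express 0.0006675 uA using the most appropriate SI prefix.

= 667.5 × 10^-12 A; 10^-12 is pico.

667.5 pA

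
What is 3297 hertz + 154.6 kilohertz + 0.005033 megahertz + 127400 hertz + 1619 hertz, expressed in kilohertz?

291.949 kilohertz

In kilohertz:
  3297 hertz = 3297 × 10^-3 kilohertz = 3.297
  154.6 kilohertz → 154.6
  0.005033 megahertz = 0.005033 × 10^3 kilohertz = 5.033
  127400 hertz = 127400 × 10^-3 kilohertz = 127.4
  1619 hertz = 1619 × 10^-3 kilohertz = 1.619
Sum: 3.297 + 154.6 + 5.033 + 127.4 + 1.619 = 291.949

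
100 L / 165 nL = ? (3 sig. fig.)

606000000

(100) / (165e-9) = 0.6061e9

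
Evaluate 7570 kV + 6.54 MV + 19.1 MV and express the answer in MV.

In MV:
  7570 kV = 7570e-3 MV = 7.57
  6.54 MV → 6.54
  19.1 MV → 19.1
Sum: 7.57 + 6.54 + 19.1 = 33.21

33.21 MV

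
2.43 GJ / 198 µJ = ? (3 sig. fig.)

12300000000000

(2.43 × 10⁹) / (198 × 10⁻⁶) = 0.01227 × 10¹⁵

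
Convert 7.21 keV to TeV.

0.00000000721 TeV

kilo = 10^3, tera = 10^12; factor is 10^-9.
7.21 × 10^-9 = 0.00000000721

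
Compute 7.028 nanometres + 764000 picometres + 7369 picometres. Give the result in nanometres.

In nanometres:
  7.028 nanometres → 7.028
  764000 picometres = 764000 × 10^-3 nanometres = 764
  7369 picometres = 7369 × 10^-3 nanometres = 7.369
Sum: 7.028 + 764 + 7.369 = 778.397

778.397 nanometres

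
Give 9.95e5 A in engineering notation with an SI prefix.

= 995e3 A; 1e3 is kilo.

995 kA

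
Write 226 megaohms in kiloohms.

mega = 10^6, kilo = 10^3; factor is 10^3.
226 × 10^3 = 226000

226000 kiloohms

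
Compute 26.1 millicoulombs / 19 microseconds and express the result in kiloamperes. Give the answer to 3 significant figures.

(26.1e-3) / (19e-6) = 1.3737e3 A

1.37 kiloamperes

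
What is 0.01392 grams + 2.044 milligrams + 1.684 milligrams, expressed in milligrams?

In milligrams:
  0.01392 grams = 0.01392 × 10³ milligrams = 13.92
  2.044 milligrams → 2.044
  1.684 milligrams → 1.684
Sum: 13.92 + 2.044 + 1.684 = 17.648

17.648 milligrams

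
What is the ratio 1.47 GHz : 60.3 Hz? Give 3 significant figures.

24400000

(1.47 × 10⁹) / (60.3) = 0.02438 × 10⁹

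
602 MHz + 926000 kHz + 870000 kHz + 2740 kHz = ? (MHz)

In MHz:
  602 MHz → 602
  926000 kHz = 926000e-3 MHz = 926
  870000 kHz = 870000e-3 MHz = 870
  2740 kHz = 2740e-3 MHz = 2.74
Sum: 602 + 926 + 870 + 2.74 = 2400.74

2400.74 MHz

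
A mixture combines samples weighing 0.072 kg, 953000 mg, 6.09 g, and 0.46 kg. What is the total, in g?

In g:
  0.072 kg = 0.072 × 10³ g = 72
  953000 mg = 953000 × 10⁻³ g = 953
  6.09 g → 6.09
  0.46 kg = 0.46 × 10³ g = 460
Sum: 72 + 953 + 6.09 + 460 = 1491.09

1491.09 g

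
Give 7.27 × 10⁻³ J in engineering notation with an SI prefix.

7.27 mJ

= 7.27 × 10⁻³ J; 10⁻³ is milli.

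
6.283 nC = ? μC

0.006283 μC

nano = 1e-9, micro = 1e-6; factor is 1e-3.
6.283 × 1e-3 = 0.006283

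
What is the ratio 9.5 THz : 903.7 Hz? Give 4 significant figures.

(9.5e12) / (903.7) = 0.010512e12

10510000000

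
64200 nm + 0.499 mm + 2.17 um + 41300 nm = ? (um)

606.67 um

In um:
  64200 nm = 64200 × 10⁻³ um = 64.2
  0.499 mm = 0.499 × 10³ um = 499
  2.17 um → 2.17
  41300 nm = 41300 × 10⁻³ um = 41.3
Sum: 64.2 + 499 + 2.17 + 41.3 = 606.67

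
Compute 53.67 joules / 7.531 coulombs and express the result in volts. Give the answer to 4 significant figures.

(53.67) / (7.531) = 7.12654 V

7.127 volts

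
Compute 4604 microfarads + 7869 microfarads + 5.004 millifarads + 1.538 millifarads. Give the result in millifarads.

In millifarads:
  4604 microfarads = 4604 × 10⁻³ millifarads = 4.604
  7869 microfarads = 7869 × 10⁻³ millifarads = 7.869
  5.004 millifarads → 5.004
  1.538 millifarads → 1.538
Sum: 4.604 + 7.869 + 5.004 + 1.538 = 19.015

19.015 millifarads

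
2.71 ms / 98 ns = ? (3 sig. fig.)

27700

(2.71 × 10^-3) / (98 × 10^-9) = 0.02765 × 10^6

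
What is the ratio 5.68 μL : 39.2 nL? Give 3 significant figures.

145

(5.68 × 10^-6) / (39.2 × 10^-9) = 0.1449 × 10^3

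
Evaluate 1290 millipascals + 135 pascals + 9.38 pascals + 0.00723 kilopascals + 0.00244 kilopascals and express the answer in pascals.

155.34 pascals

In pascals:
  1290 millipascals = 1290 × 10⁻³ pascals = 1.29
  135 pascals → 135
  9.38 pascals → 9.38
  0.00723 kilopascals = 0.00723 × 10³ pascals = 7.23
  0.00244 kilopascals = 0.00244 × 10³ pascals = 2.44
Sum: 1.29 + 135 + 9.38 + 7.23 + 2.44 = 155.34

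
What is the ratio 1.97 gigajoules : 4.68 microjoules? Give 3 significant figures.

(1.97 × 10⁹) / (4.68 × 10⁻⁶) = 0.4209 × 10¹⁵

421000000000000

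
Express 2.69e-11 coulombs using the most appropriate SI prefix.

26.9 picocoulombs

= 26.9e-12 coulombs; 1e-12 is pico.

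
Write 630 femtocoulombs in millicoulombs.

0.00000000063 millicoulombs

femto = 10⁻¹⁵, milli = 10⁻³; factor is 10⁻¹².
630 × 10⁻¹² = 0.00000000063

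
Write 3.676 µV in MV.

micro = 10⁻⁶, mega = 10⁶; factor is 10⁻¹².
3.676 × 10⁻¹² = 0.000000000003676

0.000000000003676 MV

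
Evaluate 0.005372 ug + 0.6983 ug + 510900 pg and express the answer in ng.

1214.572 ng

In ng:
  0.005372 ug = 0.005372 × 10³ ng = 5.372
  0.6983 ug = 0.6983 × 10³ ng = 698.3
  510900 pg = 510900 × 10⁻³ ng = 510.9
Sum: 5.372 + 698.3 + 510.9 = 1214.572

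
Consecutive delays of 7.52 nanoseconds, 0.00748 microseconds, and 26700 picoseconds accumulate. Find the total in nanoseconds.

In nanoseconds:
  7.52 nanoseconds → 7.52
  0.00748 microseconds = 0.00748e3 nanoseconds = 7.48
  26700 picoseconds = 26700e-3 nanoseconds = 26.7
Sum: 7.52 + 7.48 + 26.7 = 41.7

41.7 nanoseconds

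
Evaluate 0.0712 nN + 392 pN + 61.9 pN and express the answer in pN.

525.1 pN

In pN:
  0.0712 nN = 0.0712e3 pN = 71.2
  392 pN → 392
  61.9 pN → 61.9
Sum: 71.2 + 392 + 61.9 = 525.1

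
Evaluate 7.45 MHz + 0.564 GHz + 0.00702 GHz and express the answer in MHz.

578.47 MHz

In MHz:
  7.45 MHz → 7.45
  0.564 GHz = 0.564 × 10^3 MHz = 564
  0.00702 GHz = 0.00702 × 10^3 MHz = 7.02
Sum: 7.45 + 564 + 7.02 = 578.47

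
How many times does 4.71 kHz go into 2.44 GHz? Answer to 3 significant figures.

518000

(2.44 × 10⁹) / (4.71 × 10³) = 0.518 × 10⁶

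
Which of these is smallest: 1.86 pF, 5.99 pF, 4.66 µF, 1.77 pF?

1.86 pF = 0.00000000000186 F
5.99 pF = 0.00000000000599 F
4.66 µF = 0.00000466 F
1.77 pF = 0.00000000000177 F

1.77 pF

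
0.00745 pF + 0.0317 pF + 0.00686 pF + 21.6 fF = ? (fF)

In fF:
  0.00745 pF = 0.00745 × 10³ fF = 7.45
  0.0317 pF = 0.0317 × 10³ fF = 31.7
  0.00686 pF = 0.00686 × 10³ fF = 6.86
  21.6 fF → 21.6
Sum: 7.45 + 31.7 + 6.86 + 21.6 = 67.61

67.61 fF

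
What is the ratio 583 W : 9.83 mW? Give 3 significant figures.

(583) / (9.83 × 10⁻³) = 59.31 × 10³

59300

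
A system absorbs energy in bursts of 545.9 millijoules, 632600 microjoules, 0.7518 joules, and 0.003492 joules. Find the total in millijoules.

In millijoules:
  545.9 millijoules → 545.9
  632600 microjoules = 632600 × 10^-3 millijoules = 632.6
  0.7518 joules = 0.7518 × 10^3 millijoules = 751.8
  0.003492 joules = 0.003492 × 10^3 millijoules = 3.492
Sum: 545.9 + 632.6 + 751.8 + 3.492 = 1933.792

1933.792 millijoules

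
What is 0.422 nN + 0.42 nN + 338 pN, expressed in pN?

1180 pN

In pN:
  0.422 nN = 0.422 × 10^3 pN = 422
  0.42 nN = 0.42 × 10^3 pN = 420
  338 pN → 338
Sum: 422 + 420 + 338 = 1180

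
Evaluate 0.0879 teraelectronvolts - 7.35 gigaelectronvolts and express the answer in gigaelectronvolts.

80.55 gigaelectronvolts

In gigaelectronvolts:
  0.0879 teraelectronvolts = 0.0879 × 10³ gigaelectronvolts = 87.9
  7.35 gigaelectronvolts → 7.35
Difference: 87.9 - 7.35 = 80.55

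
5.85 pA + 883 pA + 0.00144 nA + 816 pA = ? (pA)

In pA:
  5.85 pA → 5.85
  883 pA → 883
  0.00144 nA = 0.00144e3 pA = 1.44
  816 pA → 816
Sum: 5.85 + 883 + 1.44 + 816 = 1706.29

1706.29 pA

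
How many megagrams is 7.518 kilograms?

0.007518 megagrams

kilo = 1e3, mega = 1e6; factor is 1e-3.
7.518 × 1e-3 = 0.007518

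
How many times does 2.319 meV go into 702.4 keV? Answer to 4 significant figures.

(702.4 × 10³) / (2.319 × 10⁻³) = 302.89 × 10⁶

302900000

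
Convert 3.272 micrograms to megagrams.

micro = 10^-6, mega = 10^6; factor is 10^-12.
3.272 × 10^-12 = 0.000000000003272

0.000000000003272 megagrams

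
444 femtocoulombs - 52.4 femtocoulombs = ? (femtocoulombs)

In femtocoulombs:
  444 femtocoulombs → 444
  52.4 femtocoulombs → 52.4
Difference: 444 - 52.4 = 391.6

391.6 femtocoulombs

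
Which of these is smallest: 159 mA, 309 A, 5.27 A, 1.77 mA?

1.77 mA

159 mA = 0.159 A
309 A = 309 A
5.27 A = 5.27 A
1.77 mA = 0.00177 A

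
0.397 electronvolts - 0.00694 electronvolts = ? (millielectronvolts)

In millielectronvolts:
  0.397 electronvolts = 0.397e3 millielectronvolts = 397
  0.00694 electronvolts = 0.00694e3 millielectronvolts = 6.94
Difference: 397 - 6.94 = 390.06

390.06 millielectronvolts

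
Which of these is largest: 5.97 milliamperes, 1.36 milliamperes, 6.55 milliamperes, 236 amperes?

236 amperes

5.97 milliamperes = 0.00597 amperes
1.36 milliamperes = 0.00136 amperes
6.55 milliamperes = 0.00655 amperes
236 amperes = 236 amperes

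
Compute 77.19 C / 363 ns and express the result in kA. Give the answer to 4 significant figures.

(77.19) / (363e-9) = 0.212645e9 A

212600 kA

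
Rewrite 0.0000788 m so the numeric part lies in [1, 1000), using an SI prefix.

78.8 μm

= 78.8 × 10^-6 m; 10^-6 is micro.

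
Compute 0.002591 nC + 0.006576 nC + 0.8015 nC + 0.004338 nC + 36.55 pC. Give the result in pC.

851.555 pC

In pC:
  0.002591 nC = 0.002591 × 10³ pC = 2.591
  0.006576 nC = 0.006576 × 10³ pC = 6.576
  0.8015 nC = 0.8015 × 10³ pC = 801.5
  0.004338 nC = 0.004338 × 10³ pC = 4.338
  36.55 pC → 36.55
Sum: 2.591 + 6.576 + 801.5 + 4.338 + 36.55 = 851.555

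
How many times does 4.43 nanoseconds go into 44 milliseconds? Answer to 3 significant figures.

9930000

(44 × 10^-3) / (4.43 × 10^-9) = 9.932 × 10^6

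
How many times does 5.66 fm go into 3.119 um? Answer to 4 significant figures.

551100000

(3.119 × 10⁻⁶) / (5.66 × 10⁻¹⁵) = 0.55106 × 10⁹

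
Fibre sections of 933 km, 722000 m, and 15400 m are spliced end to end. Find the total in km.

In km:
  933 km → 933
  722000 m = 722000 × 10⁻³ km = 722
  15400 m = 15400 × 10⁻³ km = 15.4
Sum: 933 + 722 + 15.4 = 1670.4

1670.4 km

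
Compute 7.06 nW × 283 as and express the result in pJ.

7.06 × 10⁻⁹ × 283 × 10⁻¹⁸ = 1997.98 × 10⁻²⁷ J

0.00000000000199798 pJ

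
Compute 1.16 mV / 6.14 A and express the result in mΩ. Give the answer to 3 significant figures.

(1.16e-3) / (6.14) = 0.18893e-3 Ω

0.189 mΩ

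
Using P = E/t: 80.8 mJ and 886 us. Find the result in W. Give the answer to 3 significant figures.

91.2 W

(80.8e-3) / (886e-6) = 0.091196e3 W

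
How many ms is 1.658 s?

(no prefix) = 10^0, milli = 10^-3; factor is 10^3.
1.658 × 10^3 = 1658

1658 ms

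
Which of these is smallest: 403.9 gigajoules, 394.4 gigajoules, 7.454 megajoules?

7.454 megajoules

403.9 gigajoules = 403900000000 joules
394.4 gigajoules = 394400000000 joules
7.454 megajoules = 7454000 joules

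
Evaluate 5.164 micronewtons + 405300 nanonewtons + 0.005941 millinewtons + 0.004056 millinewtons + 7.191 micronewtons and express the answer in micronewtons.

427.652 micronewtons

In micronewtons:
  5.164 micronewtons → 5.164
  405300 nanonewtons = 405300e-3 micronewtons = 405.3
  0.005941 millinewtons = 0.005941e3 micronewtons = 5.941
  0.004056 millinewtons = 0.004056e3 micronewtons = 4.056
  7.191 micronewtons → 7.191
Sum: 5.164 + 405.3 + 5.941 + 4.056 + 7.191 = 427.652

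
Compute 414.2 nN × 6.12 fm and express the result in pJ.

414.2 × 10⁻⁹ × 6.12 × 10⁻¹⁵ = 2534.904 × 10⁻²⁴ J

0.000000002534904 pJ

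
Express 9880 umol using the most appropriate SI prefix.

= 9.88e-3 mol; 1e-3 is milli.

9.88 mmol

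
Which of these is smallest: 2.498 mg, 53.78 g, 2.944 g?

2.498 mg = 0.002498 g
53.78 g = 53.78 g
2.944 g = 2.944 g

2.498 mg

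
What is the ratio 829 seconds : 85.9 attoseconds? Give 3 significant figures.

9650000000000000000

(829) / (85.9 × 10^-18) = 9.651 × 10^18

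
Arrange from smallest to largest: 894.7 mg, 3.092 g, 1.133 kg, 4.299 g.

894.7 mg = 0.8947 g
3.092 g = 3.092 g
1.133 kg = 1133 g
4.299 g = 4.299 g

894.7 mg < 3.092 g < 4.299 g < 1.133 kg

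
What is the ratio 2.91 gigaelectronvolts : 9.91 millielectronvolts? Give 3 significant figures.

(2.91e9) / (9.91e-3) = 0.2936e12

294000000000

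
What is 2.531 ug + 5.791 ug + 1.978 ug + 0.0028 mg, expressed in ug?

13.1 ug

In ug:
  2.531 ug → 2.531
  5.791 ug → 5.791
  1.978 ug → 1.978
  0.0028 mg = 0.0028 × 10^3 ug = 2.8
Sum: 2.531 + 5.791 + 1.978 + 2.8 = 13.1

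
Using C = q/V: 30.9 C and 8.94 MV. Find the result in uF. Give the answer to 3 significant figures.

(30.9) / (8.94 × 10⁶) = 3.4564 × 10⁻⁶ F

3.46 uF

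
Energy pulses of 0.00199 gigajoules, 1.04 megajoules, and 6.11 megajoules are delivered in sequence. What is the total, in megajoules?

9.14 megajoules

In megajoules:
  0.00199 gigajoules = 0.00199 × 10^3 megajoules = 1.99
  1.04 megajoules → 1.04
  6.11 megajoules → 6.11
Sum: 1.99 + 1.04 + 6.11 = 9.14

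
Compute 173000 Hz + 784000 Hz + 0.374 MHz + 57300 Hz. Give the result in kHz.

In kHz:
  173000 Hz = 173000e-3 kHz = 173
  784000 Hz = 784000e-3 kHz = 784
  0.374 MHz = 0.374e3 kHz = 374
  57300 Hz = 57300e-3 kHz = 57.3
Sum: 173 + 784 + 374 + 57.3 = 1388.3

1388.3 kHz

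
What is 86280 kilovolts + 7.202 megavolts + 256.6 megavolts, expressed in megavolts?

350.082 megavolts

In megavolts:
  86280 kilovolts = 86280e-3 megavolts = 86.28
  7.202 megavolts → 7.202
  256.6 megavolts → 256.6
Sum: 86.28 + 7.202 + 256.6 = 350.082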